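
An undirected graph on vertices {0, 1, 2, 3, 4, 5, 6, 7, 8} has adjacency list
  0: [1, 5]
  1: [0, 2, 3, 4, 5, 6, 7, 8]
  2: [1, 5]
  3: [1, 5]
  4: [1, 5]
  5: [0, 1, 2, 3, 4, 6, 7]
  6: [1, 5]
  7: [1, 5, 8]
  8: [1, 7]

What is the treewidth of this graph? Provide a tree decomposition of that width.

Treewidth 2.
Bags: B1 = {1, 3, 5}  B2 = {1, 2, 5}  B3 = {1, 5, 7}  B4 = {1, 5, 6}  B5 = {1, 7, 8}  B6 = {1, 4, 5}  B7 = {0, 1, 5}
Tree: B1–B2, B2–B3, B1–B4, B3–B5, B3–B6, B2–B7

Every bag has size at most 3, so the width is 3 − 1 = 2 and tw(G) ≤ 2. Conversely, {1, 7, 8} is a clique of size 3, and the vertices of any clique must share a bag in every tree decomposition; so some bag has ≥ 3 vertices and tw(G) ≥ 2. Therefore the treewidth is 2.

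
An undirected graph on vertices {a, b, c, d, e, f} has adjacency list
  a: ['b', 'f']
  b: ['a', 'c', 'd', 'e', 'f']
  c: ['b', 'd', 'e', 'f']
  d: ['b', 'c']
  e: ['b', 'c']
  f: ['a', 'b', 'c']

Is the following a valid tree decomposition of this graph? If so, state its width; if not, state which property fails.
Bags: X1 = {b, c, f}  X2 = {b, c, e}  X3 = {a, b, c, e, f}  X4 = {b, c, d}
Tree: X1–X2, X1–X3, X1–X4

No — bags containing vertex e are not connected in the tree.

A tree decomposition must satisfy three properties: every vertex lies in some bag; for every edge, both endpoints lie together in some bag; and for every vertex, the bags containing it form a connected subtree. Here bags containing vertex e are not connected in the tree, so the decomposition is invalid.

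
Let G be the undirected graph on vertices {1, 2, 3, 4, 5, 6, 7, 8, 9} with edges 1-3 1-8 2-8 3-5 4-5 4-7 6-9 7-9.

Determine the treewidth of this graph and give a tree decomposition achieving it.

Treewidth 1.
One optimal decomposition is:
Bags: B1 = {2, 8}  B2 = {1, 8}  B3 = {1, 3}  B4 = {3, 5}  B5 = {4, 5}  B6 = {4, 7}  B7 = {7, 9}  B8 = {6, 9}
Tree: B1–B2, B2–B3, B3–B4, B4–B5, B5–B6, B6–B7, B7–B8

Every bag has size at most 2, so the width is 2 − 1 = 1 and tw(G) ≤ 1. Since G has at least one edge (e.g. 2–8), it is not an edgeless graph, so tw(G) ≥ 1. Hence tw(G) = 1 exactly.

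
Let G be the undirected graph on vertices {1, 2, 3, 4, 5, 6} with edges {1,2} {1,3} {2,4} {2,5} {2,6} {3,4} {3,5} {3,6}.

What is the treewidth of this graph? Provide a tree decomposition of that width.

Treewidth 2.
One optimal decomposition is:
Bags: B1 = {1, 2, 3}  B2 = {2, 3, 6}  B3 = {2, 3, 5}  B4 = {2, 3, 4}
Tree: B1–B2, B2–B3, B3–B4

Each bag holds 3 vertices, so the decomposition has width 2, which upper-bounds the treewidth. Since 2–1–3–6–2 is a cycle in G, G is not acyclic. Forests are exactly the graphs of treewidth ≤ 1, so tw(G) ≥ 2. Combining the bounds, tw(G) = 2.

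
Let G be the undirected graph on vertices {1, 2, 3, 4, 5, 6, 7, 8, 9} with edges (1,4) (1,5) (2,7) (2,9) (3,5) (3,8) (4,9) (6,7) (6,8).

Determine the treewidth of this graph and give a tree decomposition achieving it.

The largest bag has 3 vertices, giving width 2; this decomposition certifies tw(G) ≤ 2. Since 3–5–1–4–9–2–7–6–8–3 is a cycle in G, G is not acyclic. Forests are exactly the graphs of treewidth ≤ 1, so tw(G) ≥ 2. Therefore the treewidth is 2.

Treewidth 2.
One such decomposition:
Bags: B1 = {1, 3, 5}  B2 = {1, 3, 4}  B3 = {3, 4, 9}  B4 = {2, 3, 9}  B5 = {2, 3, 7}  B6 = {3, 6, 7}  B7 = {3, 6, 8}
Tree: B1–B2, B2–B3, B3–B4, B4–B5, B5–B6, B6–B7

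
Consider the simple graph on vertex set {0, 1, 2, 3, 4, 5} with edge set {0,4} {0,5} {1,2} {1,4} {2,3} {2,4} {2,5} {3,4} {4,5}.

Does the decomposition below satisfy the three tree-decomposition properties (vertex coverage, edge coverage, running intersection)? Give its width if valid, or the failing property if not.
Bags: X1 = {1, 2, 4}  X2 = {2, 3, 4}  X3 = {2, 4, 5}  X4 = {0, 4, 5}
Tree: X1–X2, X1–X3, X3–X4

Checking the three conditions: (i) the bags cover all of {0, 1, 2, 3, 4, 5}; (ii) for each edge, some bag contains both endpoints; (iii) the bags containing any fixed vertex form a subtree. All hold, so the decomposition is valid with width 3 − 1 = 2.

Yes; width 2.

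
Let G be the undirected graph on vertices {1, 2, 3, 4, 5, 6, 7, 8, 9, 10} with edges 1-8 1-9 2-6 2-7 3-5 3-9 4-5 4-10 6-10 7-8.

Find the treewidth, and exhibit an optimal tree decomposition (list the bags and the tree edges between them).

The largest bag has 3 vertices, giving width 2; this decomposition certifies tw(G) ≤ 2. The edges 4–10–6–2–7–8–1–9–3–5–4 form a cycle, so G is not a tree and its treewidth is at least 2. Combining the bounds, tw(G) = 2.

Treewidth 2.
One such decomposition:
Bags: B1 = {4, 6, 10}  B2 = {2, 4, 6}  B3 = {2, 4, 7}  B4 = {4, 7, 8}  B5 = {1, 4, 8}  B6 = {1, 4, 9}  B7 = {3, 4, 9}  B8 = {3, 4, 5}
Tree: B1–B2, B2–B3, B3–B4, B4–B5, B5–B6, B6–B7, B7–B8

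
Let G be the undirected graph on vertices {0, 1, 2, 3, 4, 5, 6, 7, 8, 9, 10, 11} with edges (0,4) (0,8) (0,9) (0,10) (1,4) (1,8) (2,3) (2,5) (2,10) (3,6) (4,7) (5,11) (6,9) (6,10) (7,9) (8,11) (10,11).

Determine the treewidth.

3

A width-3 tree decomposition is:
Bags: B1 = {1, 4, 7, 9}  B2 = {0, 1, 4, 9}  B3 = {0, 1, 8, 9}  B4 = {0, 6, 8, 9}  B5 = {0, 6, 8, 10}  B6 = {6, 8, 10, 11}  B7 = {3, 6, 10, 11}  B8 = {2, 3, 10, 11}  B9 = {2, 3, 5, 11}
Tree: B1–B2, B2–B3, B3–B4, B4–B5, B5–B6, B6–B7, B7–B8, B8–B9
Every bag has size at most 4, so the width is 4 − 1 = 3 and tw(G) ≤ 3. For the lower bound: the 4 vertex sets {1,4,7}, {9}, {0}, {6,8,10,11} are disjoint, each induces a connected subgraph, and every pair is joined by at least one edge of G. Contracting each set to a single vertex therefore yields K_{4} as a minor, and since treewidth is minor-monotone, tw(G) ≥ tw(K_{4}) = 3. Hence tw(G) = 3 exactly.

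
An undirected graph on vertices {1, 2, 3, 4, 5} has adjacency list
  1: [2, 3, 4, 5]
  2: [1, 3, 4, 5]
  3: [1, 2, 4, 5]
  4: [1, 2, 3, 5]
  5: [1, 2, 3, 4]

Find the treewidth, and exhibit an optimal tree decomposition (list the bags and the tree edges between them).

Treewidth 4.
One such decomposition:
Bags: B1 = {1, 2, 3, 4, 5}
Tree: (single bag)

With just one bag of size 5, the width is 5 − 1 = 4, so tw(G) ≤ 4. For the lower bound, the 5 vertices {1, 2, 3, 4, 5} are pairwise adjacent, and any tree decomposition puts a clique entirely inside one bag — forcing width ≥ 4. Combining the bounds, tw(G) = 4.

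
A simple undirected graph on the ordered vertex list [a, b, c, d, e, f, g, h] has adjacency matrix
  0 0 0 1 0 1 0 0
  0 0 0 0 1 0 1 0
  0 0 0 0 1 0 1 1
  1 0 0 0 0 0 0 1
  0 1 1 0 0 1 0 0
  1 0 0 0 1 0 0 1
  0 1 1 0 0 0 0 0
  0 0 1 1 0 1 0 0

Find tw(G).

A width-2 tree decomposition is:
Bags: B1 = {a, d, f}  B2 = {d, f, h}  B3 = {e, f, h}  B4 = {c, e, h}  B5 = {b, c, e}  B6 = {b, c, g}
Tree: B1–B2, B2–B3, B3–B4, B4–B5, B5–B6
Each bag holds 3 vertices, so the decomposition has width 2, which upper-bounds the treewidth. For the lower bound, G contains the cycle a–d–h–f–a, so G is not a forest; only forests have treewidth ≤ 1, hence tw(G) ≥ 2. The upper and lower bounds meet at 2, so that is the treewidth.

2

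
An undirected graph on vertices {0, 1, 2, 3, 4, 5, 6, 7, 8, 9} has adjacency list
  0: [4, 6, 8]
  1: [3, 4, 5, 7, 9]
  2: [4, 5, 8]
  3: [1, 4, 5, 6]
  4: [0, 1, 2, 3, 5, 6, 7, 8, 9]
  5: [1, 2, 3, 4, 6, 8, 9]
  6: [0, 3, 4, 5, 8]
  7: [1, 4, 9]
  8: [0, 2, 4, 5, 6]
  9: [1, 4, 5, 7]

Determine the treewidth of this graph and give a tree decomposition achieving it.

Each bag holds 4 vertices, so the decomposition has width 3, which upper-bounds the treewidth. Conversely, {0, 4, 6, 8} is a clique of size 4, and the vertices of any clique must share a bag in every tree decomposition; so some bag has ≥ 4 vertices and tw(G) ≥ 3. Therefore the treewidth is 3.

Treewidth 3.
One such decomposition:
Bags: B1 = {4, 5, 6, 8}  B2 = {3, 4, 5, 6}  B3 = {0, 4, 6, 8}  B4 = {1, 3, 4, 5}  B5 = {1, 4, 5, 9}  B6 = {1, 4, 7, 9}  B7 = {2, 4, 5, 8}
Tree: B1–B2, B1–B3, B2–B4, B4–B5, B5–B6, B1–B7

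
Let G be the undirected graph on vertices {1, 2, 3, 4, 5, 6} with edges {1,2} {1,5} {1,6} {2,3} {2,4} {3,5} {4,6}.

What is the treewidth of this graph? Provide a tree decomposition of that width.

Treewidth 2.
One such decomposition:
Bags: B1 = {1, 4, 6}  B2 = {1, 2, 4}  B3 = {1, 2, 5}  B4 = {2, 3, 5}
Tree: B1–B2, B2–B3, B3–B4

Each bag holds 3 vertices, so the decomposition has width 2, which upper-bounds the treewidth. Since 6–4–2–1–6 is a cycle in G, G is not acyclic. Forests are exactly the graphs of treewidth ≤ 1, so tw(G) ≥ 2. Hence tw(G) = 2 exactly.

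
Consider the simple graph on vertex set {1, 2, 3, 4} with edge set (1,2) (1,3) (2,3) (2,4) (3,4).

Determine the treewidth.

A width-2 tree decomposition is:
Bags: B1 = {2, 3, 4}  B2 = {1, 2, 3}
Tree: B1–B2
Every bag has size at most 3, so the width is 3 − 1 = 2 and tw(G) ≤ 2. Conversely, {1, 2, 3} is a clique of size 3, and the vertices of any clique must share a bag in every tree decomposition; so some bag has ≥ 3 vertices and tw(G) ≥ 2. Combining the bounds, tw(G) = 2.

2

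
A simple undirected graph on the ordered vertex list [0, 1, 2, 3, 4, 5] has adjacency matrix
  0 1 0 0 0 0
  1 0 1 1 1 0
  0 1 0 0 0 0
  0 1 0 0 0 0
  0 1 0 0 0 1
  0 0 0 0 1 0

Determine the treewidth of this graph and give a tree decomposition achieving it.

Each bag holds 2 vertices, so the decomposition has width 1, which upper-bounds the treewidth. G has an edge, so its treewidth is at least 1. Therefore the treewidth is 1.

Treewidth 1.
Bags: B1 = {0, 1}  B2 = {1, 4}  B3 = {1, 2}  B4 = {4, 5}  B5 = {1, 3}
Tree: B1–B2, B1–B3, B2–B4, B2–B5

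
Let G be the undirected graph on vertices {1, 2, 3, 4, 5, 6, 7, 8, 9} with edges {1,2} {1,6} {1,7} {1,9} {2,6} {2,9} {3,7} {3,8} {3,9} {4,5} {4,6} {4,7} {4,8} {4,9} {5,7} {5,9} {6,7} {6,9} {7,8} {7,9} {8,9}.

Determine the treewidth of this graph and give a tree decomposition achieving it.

Treewidth 3.
Bags: B1 = {1, 6, 7, 9}  B2 = {4, 6, 7, 9}  B3 = {1, 2, 6, 9}  B4 = {4, 7, 8, 9}  B5 = {4, 5, 7, 9}  B6 = {3, 7, 8, 9}
Tree: B1–B2, B1–B3, B2–B4, B4–B5, B4–B6

Every bag has size at most 4, so the width is 4 − 1 = 3 and tw(G) ≤ 3. On the other hand G contains the 4-clique {1, 2, 6, 9}. A clique must lie in a single bag of any decomposition, so no decomposition can have width below 3. Hence tw(G) = 3 exactly.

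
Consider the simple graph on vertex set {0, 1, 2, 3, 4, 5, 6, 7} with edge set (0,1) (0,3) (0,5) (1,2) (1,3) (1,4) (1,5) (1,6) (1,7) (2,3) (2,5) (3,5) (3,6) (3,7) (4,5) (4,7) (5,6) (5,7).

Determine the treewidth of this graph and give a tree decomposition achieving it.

Each bag holds 4 vertices, so the decomposition has width 3, which upper-bounds the treewidth. Conversely, {0, 1, 3, 5} is a clique of size 4, and the vertices of any clique must share a bag in every tree decomposition; so some bag has ≥ 4 vertices and tw(G) ≥ 3. The upper and lower bounds meet at 3, so that is the treewidth.

Treewidth 3.
Bags: B1 = {1, 4, 5, 7}  B2 = {1, 3, 5, 7}  B3 = {1, 2, 3, 5}  B4 = {0, 1, 3, 5}  B5 = {1, 3, 5, 6}
Tree: B1–B2, B2–B3, B3–B4, B4–B5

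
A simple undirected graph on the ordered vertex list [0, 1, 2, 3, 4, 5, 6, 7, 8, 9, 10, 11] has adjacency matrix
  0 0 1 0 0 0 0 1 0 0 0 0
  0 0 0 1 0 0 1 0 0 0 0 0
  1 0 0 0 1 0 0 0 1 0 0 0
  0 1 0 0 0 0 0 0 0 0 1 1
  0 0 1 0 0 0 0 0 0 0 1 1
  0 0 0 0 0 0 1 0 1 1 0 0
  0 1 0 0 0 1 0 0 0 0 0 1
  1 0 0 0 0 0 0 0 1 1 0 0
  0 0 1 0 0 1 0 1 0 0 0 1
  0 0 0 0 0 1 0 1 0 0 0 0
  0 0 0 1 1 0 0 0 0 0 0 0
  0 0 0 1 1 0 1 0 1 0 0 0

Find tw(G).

A width-3 tree decomposition is:
Bags: B1 = {0, 2, 7, 9}  B2 = {2, 7, 8, 9}  B3 = {2, 5, 8, 9}  B4 = {2, 4, 5, 8}  B5 = {4, 5, 8, 11}  B6 = {4, 5, 6, 11}  B7 = {4, 6, 10, 11}  B8 = {3, 6, 10, 11}  B9 = {1, 3, 6, 10}
Tree: B1–B2, B2–B3, B3–B4, B4–B5, B5–B6, B6–B7, B7–B8, B8–B9
Each bag holds 4 vertices, so the decomposition has width 3, which upper-bounds the treewidth. For the lower bound: the 4 vertex sets {0,7,9}, {2}, {8}, {4,5,6,11} are disjoint, each induces a connected subgraph, and every pair is joined by at least one edge of G. Contracting each set to a single vertex therefore yields K_{4} as a minor, and since treewidth is minor-monotone, tw(G) ≥ tw(K_{4}) = 3. The upper and lower bounds meet at 3, so that is the treewidth.

3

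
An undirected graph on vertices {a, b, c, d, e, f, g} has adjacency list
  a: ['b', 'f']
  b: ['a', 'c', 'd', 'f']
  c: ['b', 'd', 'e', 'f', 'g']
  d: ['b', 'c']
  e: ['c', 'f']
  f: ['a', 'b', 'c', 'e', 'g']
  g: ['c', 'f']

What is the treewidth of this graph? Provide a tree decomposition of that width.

Each bag holds 3 vertices, so the decomposition has width 2, which upper-bounds the treewidth. For the lower bound, the 3 vertices {b, c, d} are pairwise adjacent, and any tree decomposition puts a clique entirely inside one bag — forcing width ≥ 2. Hence tw(G) = 2 exactly.

Treewidth 2.
Bags: B1 = {b, c, f}  B2 = {b, c, d}  B3 = {a, b, f}  B4 = {c, e, f}  B5 = {c, f, g}
Tree: B1–B2, B1–B3, B1–B4, B4–B5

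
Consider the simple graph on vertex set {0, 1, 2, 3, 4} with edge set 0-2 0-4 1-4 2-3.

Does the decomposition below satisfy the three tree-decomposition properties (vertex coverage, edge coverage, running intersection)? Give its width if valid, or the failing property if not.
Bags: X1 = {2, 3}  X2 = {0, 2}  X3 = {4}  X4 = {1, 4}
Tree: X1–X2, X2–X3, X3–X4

No — edge (0,4) lies in no bag.

A tree decomposition must satisfy three properties: every vertex lies in some bag; for every edge, both endpoints lie together in some bag; and for every vertex, the bags containing it form a connected subtree. Here edge (0,4) lies in no bag, so the decomposition is invalid.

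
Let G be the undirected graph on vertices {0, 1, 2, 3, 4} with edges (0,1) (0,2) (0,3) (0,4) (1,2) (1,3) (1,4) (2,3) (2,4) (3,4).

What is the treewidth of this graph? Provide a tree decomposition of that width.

A single bag containing all 5 vertices is trivially a valid decomposition of width 4. On the other hand G contains the 5-clique {0, 1, 2, 3, 4}. A clique must lie in a single bag of any decomposition, so no decomposition can have width below 4. Hence tw(G) = 4 exactly.

Treewidth 4.
One such decomposition:
Bags: B1 = {0, 1, 2, 3, 4}
Tree: (single bag)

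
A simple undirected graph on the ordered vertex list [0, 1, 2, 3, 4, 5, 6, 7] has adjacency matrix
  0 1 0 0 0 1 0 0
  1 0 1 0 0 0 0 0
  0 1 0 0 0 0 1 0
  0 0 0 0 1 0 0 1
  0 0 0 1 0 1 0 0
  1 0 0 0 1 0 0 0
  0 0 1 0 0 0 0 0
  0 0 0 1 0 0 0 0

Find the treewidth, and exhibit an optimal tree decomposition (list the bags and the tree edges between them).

Treewidth 1.
One such decomposition:
Bags: B1 = {2, 6}  B2 = {1, 2}  B3 = {0, 1}  B4 = {0, 5}  B5 = {4, 5}  B6 = {3, 4}  B7 = {3, 7}
Tree: B1–B2, B2–B3, B3–B4, B4–B5, B5–B6, B6–B7

Each bag holds 2 vertices, so the decomposition has width 1, which upper-bounds the treewidth. G has an edge, so its treewidth is at least 1. Therefore the treewidth is 1.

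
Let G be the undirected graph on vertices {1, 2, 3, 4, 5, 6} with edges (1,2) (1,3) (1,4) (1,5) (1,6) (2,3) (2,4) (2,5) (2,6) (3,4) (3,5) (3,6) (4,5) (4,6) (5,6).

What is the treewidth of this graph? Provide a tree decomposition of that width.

A single bag containing all 6 vertices is trivially a valid decomposition of width 5. On the other hand G contains the 6-clique {1, 2, 3, 4, 5, 6}. A clique must lie in a single bag of any decomposition, so no decomposition can have width below 5. Combining the bounds, tw(G) = 5.

Treewidth 5.
One optimal decomposition is:
Bags: B1 = {1, 2, 3, 4, 5, 6}
Tree: (single bag)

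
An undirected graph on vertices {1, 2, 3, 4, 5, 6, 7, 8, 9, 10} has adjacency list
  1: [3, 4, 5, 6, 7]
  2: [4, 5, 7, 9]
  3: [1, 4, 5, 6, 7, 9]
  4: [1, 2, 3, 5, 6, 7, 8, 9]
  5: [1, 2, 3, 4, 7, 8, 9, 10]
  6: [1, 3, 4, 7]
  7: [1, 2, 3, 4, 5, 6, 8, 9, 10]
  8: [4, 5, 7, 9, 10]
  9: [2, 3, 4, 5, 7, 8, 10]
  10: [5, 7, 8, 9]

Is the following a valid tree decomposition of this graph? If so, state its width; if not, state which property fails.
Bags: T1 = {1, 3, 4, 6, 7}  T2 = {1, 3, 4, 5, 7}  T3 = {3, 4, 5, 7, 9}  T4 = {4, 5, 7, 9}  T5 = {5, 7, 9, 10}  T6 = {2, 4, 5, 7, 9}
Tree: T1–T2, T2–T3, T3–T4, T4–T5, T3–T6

No — vertex 8 appears in no bag.

A tree decomposition must satisfy three properties: every vertex lies in some bag; for every edge, both endpoints lie together in some bag; and for every vertex, the bags containing it form a connected subtree. Here vertex 8 appears in no bag, so the decomposition is invalid.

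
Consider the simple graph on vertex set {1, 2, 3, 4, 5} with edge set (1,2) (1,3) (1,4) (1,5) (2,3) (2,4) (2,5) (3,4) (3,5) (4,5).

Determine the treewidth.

A width-4 tree decomposition is:
Bags: B1 = {1, 2, 3, 4, 5}
Tree: (single bag)
With just one bag of size 5, the width is 5 − 1 = 4, so tw(G) ≤ 4. Conversely, {1, 2, 3, 4, 5} is a clique of size 5, and the vertices of any clique must share a bag in every tree decomposition; so some bag has ≥ 5 vertices and tw(G) ≥ 4. The upper and lower bounds meet at 4, so that is the treewidth.

4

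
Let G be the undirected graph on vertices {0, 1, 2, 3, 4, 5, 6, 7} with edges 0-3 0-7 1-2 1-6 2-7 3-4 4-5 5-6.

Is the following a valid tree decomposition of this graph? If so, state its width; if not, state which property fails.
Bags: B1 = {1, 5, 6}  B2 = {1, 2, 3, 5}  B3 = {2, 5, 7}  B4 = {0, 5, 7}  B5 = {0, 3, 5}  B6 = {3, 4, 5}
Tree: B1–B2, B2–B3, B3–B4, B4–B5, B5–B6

A tree decomposition must satisfy three properties: every vertex lies in some bag; for every edge, both endpoints lie together in some bag; and for every vertex, the bags containing it form a connected subtree. Here bags containing vertex 3 are not connected in the tree, so the decomposition is invalid.

No — bags containing vertex 3 are not connected in the tree.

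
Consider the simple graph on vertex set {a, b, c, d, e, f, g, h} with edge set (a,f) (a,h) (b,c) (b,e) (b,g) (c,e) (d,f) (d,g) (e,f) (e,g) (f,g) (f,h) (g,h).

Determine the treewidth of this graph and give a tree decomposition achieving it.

The largest bag has 3 vertices, giving width 2; this decomposition certifies tw(G) ≤ 2. Conversely, {b, c, e} is a clique of size 3, and the vertices of any clique must share a bag in every tree decomposition; so some bag has ≥ 3 vertices and tw(G) ≥ 2. Hence tw(G) = 2 exactly.

Treewidth 2.
Bags: B1 = {e, f, g}  B2 = {f, g, h}  B3 = {d, f, g}  B4 = {a, f, h}  B5 = {b, e, g}  B6 = {b, c, e}
Tree: B1–B2, B1–B3, B2–B4, B1–B5, B5–B6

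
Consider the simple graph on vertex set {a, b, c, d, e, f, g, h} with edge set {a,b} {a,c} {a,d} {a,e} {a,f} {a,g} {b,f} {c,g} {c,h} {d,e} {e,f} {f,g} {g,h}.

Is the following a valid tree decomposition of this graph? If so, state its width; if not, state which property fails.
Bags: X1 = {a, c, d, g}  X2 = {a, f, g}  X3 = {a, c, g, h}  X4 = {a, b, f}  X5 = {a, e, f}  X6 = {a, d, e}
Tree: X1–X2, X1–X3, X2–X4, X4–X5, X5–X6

A tree decomposition must satisfy three properties: every vertex lies in some bag; for every edge, both endpoints lie together in some bag; and for every vertex, the bags containing it form a connected subtree. Here bags containing vertex d are not connected in the tree, so the decomposition is invalid.

No — bags containing vertex d are not connected in the tree.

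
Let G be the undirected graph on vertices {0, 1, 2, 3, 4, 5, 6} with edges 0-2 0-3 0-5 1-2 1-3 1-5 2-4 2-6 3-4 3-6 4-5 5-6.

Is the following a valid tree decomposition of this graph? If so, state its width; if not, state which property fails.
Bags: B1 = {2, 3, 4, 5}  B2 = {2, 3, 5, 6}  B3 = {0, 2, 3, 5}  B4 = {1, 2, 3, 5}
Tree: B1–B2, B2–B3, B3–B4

Yes; width 3.

Checking the three conditions: (i) the bags cover all of {0, 1, 2, 3, 4, 5, 6}; (ii) for each edge, some bag contains both endpoints; (iii) the bags containing any fixed vertex form a subtree. All hold, so the decomposition is valid with width 4 − 1 = 3.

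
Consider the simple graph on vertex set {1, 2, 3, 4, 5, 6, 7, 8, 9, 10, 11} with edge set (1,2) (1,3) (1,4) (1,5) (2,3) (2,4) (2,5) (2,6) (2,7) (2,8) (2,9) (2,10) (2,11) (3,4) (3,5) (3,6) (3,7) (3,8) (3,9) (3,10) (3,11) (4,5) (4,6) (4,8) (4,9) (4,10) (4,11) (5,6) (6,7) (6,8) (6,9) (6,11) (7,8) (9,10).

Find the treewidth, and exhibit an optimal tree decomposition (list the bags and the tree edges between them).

Treewidth 4.
One such decomposition:
Bags: B1 = {2, 3, 4, 6, 9}  B2 = {2, 3, 4, 5, 6}  B3 = {2, 3, 4, 6, 8}  B4 = {2, 3, 4, 6, 11}  B5 = {1, 2, 3, 4, 5}  B6 = {2, 3, 4, 9, 10}  B7 = {2, 3, 6, 7, 8}
Tree: B1–B2, B2–B3, B1–B4, B2–B5, B1–B6, B3–B7

The largest bag has 5 vertices, giving width 4; this decomposition certifies tw(G) ≤ 4. Conversely, {1, 2, 3, 4, 5} is a clique of size 5, and the vertices of any clique must share a bag in every tree decomposition; so some bag has ≥ 5 vertices and tw(G) ≥ 4. Therefore the treewidth is 4.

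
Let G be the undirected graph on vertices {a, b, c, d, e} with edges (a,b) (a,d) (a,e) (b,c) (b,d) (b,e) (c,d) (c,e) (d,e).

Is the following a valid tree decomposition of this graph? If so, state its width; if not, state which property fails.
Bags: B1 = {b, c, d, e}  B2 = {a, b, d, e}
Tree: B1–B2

Yes; width 3.

Checking the three conditions: (i) the bags cover all of {a, b, c, d, e}; (ii) for each edge, some bag contains both endpoints; (iii) the bags containing any fixed vertex form a subtree. All hold, so the decomposition is valid with width 4 − 1 = 3.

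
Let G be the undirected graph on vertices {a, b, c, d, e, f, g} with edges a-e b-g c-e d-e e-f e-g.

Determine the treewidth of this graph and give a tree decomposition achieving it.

Each bag holds 2 vertices, so the decomposition has width 1, which upper-bounds the treewidth. Any graph with an edge has treewidth ≥ 1, and G has the edge g–e. The upper and lower bounds meet at 1, so that is the treewidth.

Treewidth 1.
One such decomposition:
Bags: B1 = {e, g}  B2 = {b, g}  B3 = {d, e}  B4 = {e, f}  B5 = {c, e}  B6 = {a, e}
Tree: B1–B2, B1–B3, B1–B4, B4–B5, B3–B6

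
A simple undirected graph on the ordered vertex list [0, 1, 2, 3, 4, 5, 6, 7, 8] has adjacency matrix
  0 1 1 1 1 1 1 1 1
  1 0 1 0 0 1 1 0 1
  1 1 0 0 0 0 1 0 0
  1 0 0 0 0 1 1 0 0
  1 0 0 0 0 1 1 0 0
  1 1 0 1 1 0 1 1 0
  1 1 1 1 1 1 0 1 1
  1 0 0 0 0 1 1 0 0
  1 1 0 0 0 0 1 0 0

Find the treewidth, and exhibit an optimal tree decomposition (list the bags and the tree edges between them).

Treewidth 3.
One optimal decomposition is:
Bags: B1 = {0, 3, 5, 6}  B2 = {0, 1, 5, 6}  B3 = {0, 4, 5, 6}  B4 = {0, 1, 6, 8}  B5 = {0, 5, 6, 7}  B6 = {0, 1, 2, 6}
Tree: B1–B2, B2–B3, B2–B4, B3–B5, B4–B6

Each bag holds 4 vertices, so the decomposition has width 3, which upper-bounds the treewidth. Conversely, {0, 1, 6, 8} is a clique of size 4, and the vertices of any clique must share a bag in every tree decomposition; so some bag has ≥ 4 vertices and tw(G) ≥ 3. Combining the bounds, tw(G) = 3.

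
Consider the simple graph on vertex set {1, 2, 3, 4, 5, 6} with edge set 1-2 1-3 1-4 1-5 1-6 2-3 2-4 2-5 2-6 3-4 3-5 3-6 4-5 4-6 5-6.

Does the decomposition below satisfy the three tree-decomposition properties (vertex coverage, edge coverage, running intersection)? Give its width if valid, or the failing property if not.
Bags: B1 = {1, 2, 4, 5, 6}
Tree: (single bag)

No — vertex 3 appears in no bag.

A tree decomposition must satisfy three properties: every vertex lies in some bag; for every edge, both endpoints lie together in some bag; and for every vertex, the bags containing it form a connected subtree. Here vertex 3 appears in no bag, so the decomposition is invalid.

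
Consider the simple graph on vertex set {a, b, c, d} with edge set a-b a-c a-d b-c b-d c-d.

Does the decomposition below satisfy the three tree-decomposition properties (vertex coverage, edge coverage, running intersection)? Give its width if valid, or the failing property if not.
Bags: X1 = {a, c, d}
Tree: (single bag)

No — vertex b appears in no bag.

A tree decomposition must satisfy three properties: every vertex lies in some bag; for every edge, both endpoints lie together in some bag; and for every vertex, the bags containing it form a connected subtree. Here vertex b appears in no bag, so the decomposition is invalid.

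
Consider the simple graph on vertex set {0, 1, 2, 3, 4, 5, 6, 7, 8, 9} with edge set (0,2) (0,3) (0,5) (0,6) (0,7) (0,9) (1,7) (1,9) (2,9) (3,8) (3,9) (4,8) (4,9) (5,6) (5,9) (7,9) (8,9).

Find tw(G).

A width-2 tree decomposition is:
Bags: B1 = {0, 3, 9}  B2 = {0, 2, 9}  B3 = {0, 7, 9}  B4 = {3, 8, 9}  B5 = {0, 5, 9}  B6 = {4, 8, 9}  B7 = {1, 7, 9}  B8 = {0, 5, 6}
Tree: B1–B2, B2–B3, B1–B4, B3–B5, B4–B6, B3–B7, B5–B8
Each bag holds 3 vertices, so the decomposition has width 2, which upper-bounds the treewidth. Conversely, {0, 2, 9} is a clique of size 3, and the vertices of any clique must share a bag in every tree decomposition; so some bag has ≥ 3 vertices and tw(G) ≥ 2. Combining the bounds, tw(G) = 2.

2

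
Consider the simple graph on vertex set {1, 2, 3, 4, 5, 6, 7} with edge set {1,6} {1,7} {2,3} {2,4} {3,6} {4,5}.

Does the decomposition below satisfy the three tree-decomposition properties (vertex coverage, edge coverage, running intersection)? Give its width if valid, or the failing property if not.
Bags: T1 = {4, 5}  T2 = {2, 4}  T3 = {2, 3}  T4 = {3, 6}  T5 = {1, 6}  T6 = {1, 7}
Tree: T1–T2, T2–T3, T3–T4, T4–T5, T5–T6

Every vertex of G appears in some bag (union = {1, 2, 3, 4, 5, 6, 7}); every edge is covered by a bag; and for each vertex v the set of bags containing v is connected in the bag tree. The decomposition is therefore valid. The largest bag has 2 vertices, so the width is 1.

Yes; width 1.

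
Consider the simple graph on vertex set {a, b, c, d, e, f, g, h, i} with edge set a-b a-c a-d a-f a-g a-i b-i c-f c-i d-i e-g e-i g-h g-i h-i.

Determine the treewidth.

A width-2 tree decomposition is:
Bags: B1 = {a, c, i}  B2 = {a, g, i}  B3 = {a, c, f}  B4 = {e, g, i}  B5 = {g, h, i}  B6 = {a, d, i}  B7 = {a, b, i}
Tree: B1–B2, B1–B3, B2–B4, B2–B5, B1–B6, B2–B7
Every bag has size at most 3, so the width is 3 − 1 = 2 and tw(G) ≤ 2. On the other hand G contains the 3-clique {a, c, f}. A clique must lie in a single bag of any decomposition, so no decomposition can have width below 2. The upper and lower bounds meet at 2, so that is the treewidth.

2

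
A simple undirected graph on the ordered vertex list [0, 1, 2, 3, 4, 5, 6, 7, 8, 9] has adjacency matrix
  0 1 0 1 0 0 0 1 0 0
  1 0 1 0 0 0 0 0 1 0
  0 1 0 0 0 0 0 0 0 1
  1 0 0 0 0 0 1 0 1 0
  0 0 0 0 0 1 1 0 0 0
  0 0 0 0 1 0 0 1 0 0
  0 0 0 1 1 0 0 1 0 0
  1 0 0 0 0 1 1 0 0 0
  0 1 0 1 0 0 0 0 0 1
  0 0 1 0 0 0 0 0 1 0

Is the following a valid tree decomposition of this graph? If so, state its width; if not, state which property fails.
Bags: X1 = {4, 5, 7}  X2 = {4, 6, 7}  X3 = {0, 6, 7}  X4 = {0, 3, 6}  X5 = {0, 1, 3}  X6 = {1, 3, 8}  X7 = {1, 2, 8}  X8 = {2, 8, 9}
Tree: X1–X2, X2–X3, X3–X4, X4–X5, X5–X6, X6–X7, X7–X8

Every vertex of G appears in some bag (union = {0, 1, 2, 3, 4, 5, 6, 7, 8, 9}); every edge is covered by a bag; and for each vertex v the set of bags containing v is connected in the bag tree. The decomposition is therefore valid. The largest bag has 3 vertices, so the width is 2.

Yes; width 2.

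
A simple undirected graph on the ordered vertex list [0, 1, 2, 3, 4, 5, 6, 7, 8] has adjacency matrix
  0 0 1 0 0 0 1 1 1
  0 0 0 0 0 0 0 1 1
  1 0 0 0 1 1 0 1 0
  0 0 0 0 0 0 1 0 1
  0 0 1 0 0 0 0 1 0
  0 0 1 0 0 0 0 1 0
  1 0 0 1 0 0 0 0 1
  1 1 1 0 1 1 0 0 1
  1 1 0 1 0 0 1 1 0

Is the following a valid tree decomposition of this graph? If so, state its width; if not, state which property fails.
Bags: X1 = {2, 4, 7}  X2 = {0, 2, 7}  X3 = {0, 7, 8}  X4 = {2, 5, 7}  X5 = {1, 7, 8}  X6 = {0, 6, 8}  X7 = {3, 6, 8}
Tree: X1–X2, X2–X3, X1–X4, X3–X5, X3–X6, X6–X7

Yes; width 2.

Every vertex of G appears in some bag (union = {0, 1, 2, 3, 4, 5, 6, 7, 8}); every edge is covered by a bag; and for each vertex v the set of bags containing v is connected in the bag tree. The decomposition is therefore valid. The largest bag has 3 vertices, so the width is 2.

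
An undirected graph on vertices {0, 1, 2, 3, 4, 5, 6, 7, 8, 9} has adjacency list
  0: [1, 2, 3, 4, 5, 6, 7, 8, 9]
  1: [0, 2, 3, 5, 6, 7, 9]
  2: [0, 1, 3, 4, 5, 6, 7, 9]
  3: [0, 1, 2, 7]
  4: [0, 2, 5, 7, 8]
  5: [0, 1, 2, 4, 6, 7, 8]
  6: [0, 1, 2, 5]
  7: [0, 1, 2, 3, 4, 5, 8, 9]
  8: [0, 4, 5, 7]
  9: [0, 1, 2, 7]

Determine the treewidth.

4

A width-4 tree decomposition is:
Bags: B1 = {0, 4, 5, 7, 8}  B2 = {0, 2, 4, 5, 7}  B3 = {0, 1, 2, 5, 7}  B4 = {0, 1, 2, 7, 9}  B5 = {0, 1, 2, 3, 7}  B6 = {0, 1, 2, 5, 6}
Tree: B1–B2, B2–B3, B3–B4, B4–B5, B3–B6
The largest bag has 5 vertices, giving width 4; this decomposition certifies tw(G) ≤ 4. On the other hand G contains the 5-clique {0, 4, 5, 7, 8}. A clique must lie in a single bag of any decomposition, so no decomposition can have width below 4. The upper and lower bounds meet at 4, so that is the treewidth.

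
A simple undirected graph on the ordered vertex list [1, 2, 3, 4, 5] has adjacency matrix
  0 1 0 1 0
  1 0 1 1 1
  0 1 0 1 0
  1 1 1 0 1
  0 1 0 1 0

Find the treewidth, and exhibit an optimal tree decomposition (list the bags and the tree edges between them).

Every bag has size at most 3, so the width is 3 − 1 = 2 and tw(G) ≤ 2. On the other hand G contains the 3-clique {1, 2, 4}. A clique must lie in a single bag of any decomposition, so no decomposition can have width below 2. Therefore the treewidth is 2.

Treewidth 2.
One optimal decomposition is:
Bags: B1 = {2, 3, 4}  B2 = {2, 4, 5}  B3 = {1, 2, 4}
Tree: B1–B2, B2–B3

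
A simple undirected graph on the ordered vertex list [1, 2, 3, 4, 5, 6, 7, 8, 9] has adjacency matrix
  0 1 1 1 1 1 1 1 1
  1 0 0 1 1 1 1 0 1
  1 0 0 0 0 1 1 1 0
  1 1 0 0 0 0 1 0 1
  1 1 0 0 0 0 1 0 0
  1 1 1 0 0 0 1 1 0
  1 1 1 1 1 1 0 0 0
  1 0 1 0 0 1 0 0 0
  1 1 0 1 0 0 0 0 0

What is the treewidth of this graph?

A width-3 tree decomposition is:
Bags: B1 = {1, 3, 6, 7}  B2 = {1, 2, 6, 7}  B3 = {1, 2, 4, 7}  B4 = {1, 3, 6, 8}  B5 = {1, 2, 4, 9}  B6 = {1, 2, 5, 7}
Tree: B1–B2, B2–B3, B1–B4, B3–B5, B2–B6
Each bag holds 4 vertices, so the decomposition has width 3, which upper-bounds the treewidth. On the other hand G contains the 4-clique {1, 3, 6, 8}. A clique must lie in a single bag of any decomposition, so no decomposition can have width below 3. Combining the bounds, tw(G) = 3.

3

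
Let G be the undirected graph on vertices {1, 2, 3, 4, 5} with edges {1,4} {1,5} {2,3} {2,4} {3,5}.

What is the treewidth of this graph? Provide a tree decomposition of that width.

Every bag has size at most 3, so the width is 3 − 1 = 2 and tw(G) ≤ 2. The edges 2–3–5–1–4–2 form a cycle, so G is not a tree and its treewidth is at least 2. Hence tw(G) = 2 exactly.

Treewidth 2.
Bags: B1 = {2, 3, 5}  B2 = {1, 2, 5}  B3 = {1, 2, 4}
Tree: B1–B2, B2–B3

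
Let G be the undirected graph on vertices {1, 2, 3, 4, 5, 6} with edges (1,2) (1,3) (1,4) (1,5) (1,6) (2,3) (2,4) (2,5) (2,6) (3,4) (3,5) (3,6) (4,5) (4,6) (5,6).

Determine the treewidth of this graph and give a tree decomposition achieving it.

Treewidth 5.
One optimal decomposition is:
Bags: B1 = {1, 2, 3, 4, 5, 6}
Tree: (single bag)

With just one bag of size 6, the width is 6 − 1 = 5, so tw(G) ≤ 5. On the other hand G contains the 6-clique {1, 2, 3, 4, 5, 6}. A clique must lie in a single bag of any decomposition, so no decomposition can have width below 5. Combining the bounds, tw(G) = 5.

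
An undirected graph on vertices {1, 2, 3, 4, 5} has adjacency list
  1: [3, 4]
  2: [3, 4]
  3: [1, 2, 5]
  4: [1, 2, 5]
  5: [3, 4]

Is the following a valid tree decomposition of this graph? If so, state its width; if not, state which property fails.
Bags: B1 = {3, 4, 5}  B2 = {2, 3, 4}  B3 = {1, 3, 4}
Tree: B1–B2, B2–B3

Yes; width 2.

Vertex coverage: the bags together contain {1, 2, 3, 4, 5}, the full vertex set. Edge coverage: each edge of G has both endpoints in at least one bag. Running intersection: for every vertex, the bags containing it form a connected subtree. All three properties hold, so this is a valid tree decomposition of width max|bag| − 1 = 2, and hence tw(G) ≤ 2.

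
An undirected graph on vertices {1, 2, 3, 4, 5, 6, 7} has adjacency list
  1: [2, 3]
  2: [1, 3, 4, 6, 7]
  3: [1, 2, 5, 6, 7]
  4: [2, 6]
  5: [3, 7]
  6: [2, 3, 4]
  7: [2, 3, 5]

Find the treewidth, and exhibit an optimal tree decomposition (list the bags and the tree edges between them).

Treewidth 2.
Bags: B1 = {2, 3, 6}  B2 = {2, 4, 6}  B3 = {1, 2, 3}  B4 = {2, 3, 7}  B5 = {3, 5, 7}
Tree: B1–B2, B1–B3, B1–B4, B4–B5

Each bag holds 3 vertices, so the decomposition has width 2, which upper-bounds the treewidth. Conversely, {1, 2, 3} is a clique of size 3, and the vertices of any clique must share a bag in every tree decomposition; so some bag has ≥ 3 vertices and tw(G) ≥ 2. The upper and lower bounds meet at 2, so that is the treewidth.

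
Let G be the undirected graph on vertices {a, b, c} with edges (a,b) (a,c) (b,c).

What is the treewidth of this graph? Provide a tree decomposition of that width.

Treewidth 2.
One such decomposition:
Bags: B1 = {a, b, c}
Tree: (single bag)

With just one bag of size 3, the width is 3 − 1 = 2, so tw(G) ≤ 2. Conversely, {a, b, c} is a clique of size 3, and the vertices of any clique must share a bag in every tree decomposition; so some bag has ≥ 3 vertices and tw(G) ≥ 2. The upper and lower bounds meet at 2, so that is the treewidth.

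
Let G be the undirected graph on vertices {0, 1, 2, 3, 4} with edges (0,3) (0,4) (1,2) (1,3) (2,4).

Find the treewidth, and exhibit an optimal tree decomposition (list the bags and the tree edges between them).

Treewidth 2.
Bags: B1 = {0, 3, 4}  B2 = {2, 3, 4}  B3 = {1, 2, 3}
Tree: B1–B2, B2–B3

Each bag holds 3 vertices, so the decomposition has width 2, which upper-bounds the treewidth. The edges 3–0–4–2–1–3 form a cycle, so G is not a tree and its treewidth is at least 2. The upper and lower bounds meet at 2, so that is the treewidth.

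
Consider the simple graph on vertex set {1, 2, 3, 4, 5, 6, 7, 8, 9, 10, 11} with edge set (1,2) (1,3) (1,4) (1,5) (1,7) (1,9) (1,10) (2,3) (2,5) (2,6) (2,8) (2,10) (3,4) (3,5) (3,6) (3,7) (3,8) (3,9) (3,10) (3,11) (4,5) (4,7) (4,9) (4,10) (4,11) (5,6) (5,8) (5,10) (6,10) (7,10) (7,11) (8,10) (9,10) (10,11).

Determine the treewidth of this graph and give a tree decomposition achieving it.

Treewidth 4.
One optimal decomposition is:
Bags: B1 = {1, 3, 4, 5, 10}  B2 = {1, 2, 3, 5, 10}  B3 = {1, 3, 4, 9, 10}  B4 = {2, 3, 5, 8, 10}  B5 = {2, 3, 5, 6, 10}  B6 = {1, 3, 4, 7, 10}  B7 = {3, 4, 7, 10, 11}
Tree: B1–B2, B1–B3, B2–B4, B2–B5, B1–B6, B6–B7

The largest bag has 5 vertices, giving width 4; this decomposition certifies tw(G) ≤ 4. On the other hand G contains the 5-clique {2, 3, 5, 8, 10}. A clique must lie in a single bag of any decomposition, so no decomposition can have width below 4. Combining the bounds, tw(G) = 4.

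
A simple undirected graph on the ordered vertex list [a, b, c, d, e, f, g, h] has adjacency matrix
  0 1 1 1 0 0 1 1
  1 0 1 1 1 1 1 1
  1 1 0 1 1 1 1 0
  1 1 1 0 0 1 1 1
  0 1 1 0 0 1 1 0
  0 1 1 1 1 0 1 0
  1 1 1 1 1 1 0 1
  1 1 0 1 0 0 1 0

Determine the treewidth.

4

A width-4 tree decomposition is:
Bags: B1 = {b, c, d, f, g}  B2 = {a, b, c, d, g}  B3 = {b, c, e, f, g}  B4 = {a, b, d, g, h}
Tree: B1–B2, B1–B3, B2–B4
Each bag holds 5 vertices, so the decomposition has width 4, which upper-bounds the treewidth. Conversely, {b, c, d, f, g} is a clique of size 5, and the vertices of any clique must share a bag in every tree decomposition; so some bag has ≥ 5 vertices and tw(G) ≥ 4. Therefore the treewidth is 4.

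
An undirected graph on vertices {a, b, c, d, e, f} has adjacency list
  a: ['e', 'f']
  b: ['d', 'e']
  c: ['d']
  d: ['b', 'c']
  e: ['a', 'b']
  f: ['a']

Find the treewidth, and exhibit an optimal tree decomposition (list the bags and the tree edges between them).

Treewidth 1.
One optimal decomposition is:
Bags: B1 = {c, d}  B2 = {b, d}  B3 = {b, e}  B4 = {a, e}  B5 = {a, f}
Tree: B1–B2, B2–B3, B3–B4, B4–B5

Each bag holds 2 vertices, so the decomposition has width 1, which upper-bounds the treewidth. G has an edge, so its treewidth is at least 1. Therefore the treewidth is 1.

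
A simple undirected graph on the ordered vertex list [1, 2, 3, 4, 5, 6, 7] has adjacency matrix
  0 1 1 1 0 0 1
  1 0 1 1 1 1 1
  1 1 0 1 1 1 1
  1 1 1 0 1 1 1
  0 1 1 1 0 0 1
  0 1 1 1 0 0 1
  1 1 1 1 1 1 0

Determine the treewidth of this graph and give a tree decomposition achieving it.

Every bag has size at most 5, so the width is 5 − 1 = 4 and tw(G) ≤ 4. Conversely, {1, 2, 3, 4, 7} is a clique of size 5, and the vertices of any clique must share a bag in every tree decomposition; so some bag has ≥ 5 vertices and tw(G) ≥ 4. Combining the bounds, tw(G) = 4.

Treewidth 4.
One optimal decomposition is:
Bags: B1 = {1, 2, 3, 4, 7}  B2 = {2, 3, 4, 5, 7}  B3 = {2, 3, 4, 6, 7}
Tree: B1–B2, B2–B3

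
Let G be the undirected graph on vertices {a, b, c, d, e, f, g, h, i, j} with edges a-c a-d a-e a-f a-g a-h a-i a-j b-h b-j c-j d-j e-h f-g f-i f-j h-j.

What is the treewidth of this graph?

A width-2 tree decomposition is:
Bags: B1 = {a, h, j}  B2 = {a, e, h}  B3 = {b, h, j}  B4 = {a, f, j}  B5 = {a, f, i}  B6 = {a, c, j}  B7 = {a, d, j}  B8 = {a, f, g}
Tree: B1–B2, B1–B3, B1–B4, B4–B5, B4–B6, B1–B7, B4–B8
Every bag has size at most 3, so the width is 3 − 1 = 2 and tw(G) ≤ 2. On the other hand G contains the 3-clique {a, f, g}. A clique must lie in a single bag of any decomposition, so no decomposition can have width below 2. Combining the bounds, tw(G) = 2.

2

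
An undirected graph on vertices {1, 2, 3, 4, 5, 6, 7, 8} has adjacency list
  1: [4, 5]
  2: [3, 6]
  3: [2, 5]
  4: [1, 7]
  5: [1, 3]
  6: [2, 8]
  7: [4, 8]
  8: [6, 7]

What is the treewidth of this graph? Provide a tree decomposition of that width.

Treewidth 2.
One optimal decomposition is:
Bags: B1 = {2, 3, 5}  B2 = {2, 5, 6}  B3 = {5, 6, 8}  B4 = {5, 7, 8}  B5 = {4, 5, 7}  B6 = {1, 4, 5}
Tree: B1–B2, B2–B3, B3–B4, B4–B5, B5–B6

The largest bag has 3 vertices, giving width 2; this decomposition certifies tw(G) ≤ 2. Since 5–3–2–6–8–7–4–1–5 is a cycle in G, G is not acyclic. Forests are exactly the graphs of treewidth ≤ 1, so tw(G) ≥ 2. The upper and lower bounds meet at 2, so that is the treewidth.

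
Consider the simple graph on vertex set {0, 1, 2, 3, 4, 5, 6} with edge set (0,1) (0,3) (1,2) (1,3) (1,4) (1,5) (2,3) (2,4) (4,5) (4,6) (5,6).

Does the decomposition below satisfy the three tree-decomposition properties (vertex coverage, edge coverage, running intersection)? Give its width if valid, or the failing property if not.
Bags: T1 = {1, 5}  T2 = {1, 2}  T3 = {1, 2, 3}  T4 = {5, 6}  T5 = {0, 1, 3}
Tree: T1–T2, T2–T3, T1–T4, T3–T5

A tree decomposition must satisfy three properties: every vertex lies in some bag; for every edge, both endpoints lie together in some bag; and for every vertex, the bags containing it form a connected subtree. Here vertex 4 appears in no bag, so the decomposition is invalid.

No — vertex 4 appears in no bag.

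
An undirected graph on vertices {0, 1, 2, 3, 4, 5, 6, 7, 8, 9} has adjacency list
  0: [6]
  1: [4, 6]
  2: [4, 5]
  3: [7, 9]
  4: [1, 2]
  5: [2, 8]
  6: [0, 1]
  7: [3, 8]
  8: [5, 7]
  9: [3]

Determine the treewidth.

1

A width-1 tree decomposition is:
Bags: B1 = {3, 9}  B2 = {3, 7}  B3 = {7, 8}  B4 = {5, 8}  B5 = {2, 5}  B6 = {2, 4}  B7 = {1, 4}  B8 = {1, 6}  B9 = {0, 6}
Tree: B1–B2, B2–B3, B3–B4, B4–B5, B5–B6, B6–B7, B7–B8, B8–B9
Each bag holds 2 vertices, so the decomposition has width 1, which upper-bounds the treewidth. Since G has at least one edge (e.g. 9–3), it is not an edgeless graph, so tw(G) ≥ 1. Therefore the treewidth is 1.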